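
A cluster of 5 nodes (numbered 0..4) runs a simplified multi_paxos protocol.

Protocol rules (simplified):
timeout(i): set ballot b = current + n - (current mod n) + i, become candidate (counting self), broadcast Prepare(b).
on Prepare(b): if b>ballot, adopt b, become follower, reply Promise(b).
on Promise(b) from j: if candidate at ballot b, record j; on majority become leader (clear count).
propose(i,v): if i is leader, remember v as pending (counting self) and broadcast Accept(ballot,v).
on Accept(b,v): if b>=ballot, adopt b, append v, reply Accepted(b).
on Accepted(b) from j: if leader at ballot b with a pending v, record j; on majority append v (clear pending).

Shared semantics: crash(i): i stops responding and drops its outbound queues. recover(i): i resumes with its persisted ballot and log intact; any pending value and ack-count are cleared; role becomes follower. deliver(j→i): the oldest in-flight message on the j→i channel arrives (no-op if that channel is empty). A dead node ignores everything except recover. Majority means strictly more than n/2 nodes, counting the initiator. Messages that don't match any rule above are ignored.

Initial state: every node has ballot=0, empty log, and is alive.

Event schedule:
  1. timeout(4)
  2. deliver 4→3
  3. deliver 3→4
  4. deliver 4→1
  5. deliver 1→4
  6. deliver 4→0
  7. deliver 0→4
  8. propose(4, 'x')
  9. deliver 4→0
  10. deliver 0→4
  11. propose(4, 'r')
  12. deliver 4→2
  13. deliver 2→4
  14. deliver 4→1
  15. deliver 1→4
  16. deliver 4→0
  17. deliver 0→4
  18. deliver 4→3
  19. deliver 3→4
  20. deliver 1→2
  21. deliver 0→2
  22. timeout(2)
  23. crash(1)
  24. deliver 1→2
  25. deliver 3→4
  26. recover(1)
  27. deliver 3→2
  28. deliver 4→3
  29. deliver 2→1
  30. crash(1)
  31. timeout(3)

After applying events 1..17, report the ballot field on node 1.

9

after 1 — timeout(4): n4:cand/b9/[-]
after 2 — deliver 4→3: n3:foll/b9/[-]
after 3 — deliver 3→4: ·
after 4 — deliver 4→1: n1:foll/b9/[-]
after 5 — deliver 1→4: n4:lead/b9/[-]
after 6 — deliver 4→0: n0:foll/b9/[-]
after 7 — deliver 0→4: ·
after 8 — propose(4,'x'): ·
after 9 — deliver 4→0: n0:foll/b9/[x]
after 10 — deliver 0→4: ·
after 11 — propose(4,'r'): ·
after 12 — deliver 4→2: n2:foll/b9/[-]
after 13 — deliver 2→4: ·
after 14 — deliver 4→1: n1:foll/b9/[x]
after 15 — deliver 1→4: ·
after 16 — deliver 4→0: n0:foll/b9/[x,r]
after 17 — deliver 0→4: n4:lead/b9/[r]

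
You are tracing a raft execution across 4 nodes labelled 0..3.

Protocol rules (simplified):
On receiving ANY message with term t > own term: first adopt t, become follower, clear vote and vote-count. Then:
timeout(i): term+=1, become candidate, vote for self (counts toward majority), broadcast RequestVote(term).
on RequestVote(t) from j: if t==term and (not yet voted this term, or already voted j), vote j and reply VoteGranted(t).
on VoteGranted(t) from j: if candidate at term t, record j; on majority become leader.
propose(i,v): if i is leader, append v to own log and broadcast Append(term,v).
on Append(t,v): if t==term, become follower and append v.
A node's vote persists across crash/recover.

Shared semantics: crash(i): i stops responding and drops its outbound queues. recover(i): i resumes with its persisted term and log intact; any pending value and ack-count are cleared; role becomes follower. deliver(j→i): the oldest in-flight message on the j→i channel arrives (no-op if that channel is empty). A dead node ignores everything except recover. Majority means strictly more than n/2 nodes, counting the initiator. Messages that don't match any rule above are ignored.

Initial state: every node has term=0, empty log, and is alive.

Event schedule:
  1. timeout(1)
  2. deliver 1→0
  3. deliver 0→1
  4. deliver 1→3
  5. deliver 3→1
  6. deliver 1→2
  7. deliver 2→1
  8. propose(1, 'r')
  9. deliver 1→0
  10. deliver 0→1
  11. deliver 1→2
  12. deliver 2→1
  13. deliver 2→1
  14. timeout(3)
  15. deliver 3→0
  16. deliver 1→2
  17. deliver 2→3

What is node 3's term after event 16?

e1 timeout(1): 1[cand,t=1,-]
e2 deliver 1→0: 0[foll,t=1,-]
e3 deliver 0→1: ·
e4 deliver 1→3: 3[foll,t=1,-]
e5 deliver 3→1: 1[lead,t=1,-]
e6 deliver 1→2: 2[foll,t=1,-]
e7 deliver 2→1: ·
e8 propose(1,'r'): 1[lead,t=1,r]
e9 deliver 1→0: 0[foll,t=1,r]
e10 deliver 0→1: ·
e11 deliver 1→2: 2[foll,t=1,r]
e12 deliver 2→1: ·
e13 deliver 2→1: ·
e14 timeout(3): 3[cand,t=2,-]
e15 deliver 3→0: 0[foll,t=2,r]
e16 deliver 1→2: ·

2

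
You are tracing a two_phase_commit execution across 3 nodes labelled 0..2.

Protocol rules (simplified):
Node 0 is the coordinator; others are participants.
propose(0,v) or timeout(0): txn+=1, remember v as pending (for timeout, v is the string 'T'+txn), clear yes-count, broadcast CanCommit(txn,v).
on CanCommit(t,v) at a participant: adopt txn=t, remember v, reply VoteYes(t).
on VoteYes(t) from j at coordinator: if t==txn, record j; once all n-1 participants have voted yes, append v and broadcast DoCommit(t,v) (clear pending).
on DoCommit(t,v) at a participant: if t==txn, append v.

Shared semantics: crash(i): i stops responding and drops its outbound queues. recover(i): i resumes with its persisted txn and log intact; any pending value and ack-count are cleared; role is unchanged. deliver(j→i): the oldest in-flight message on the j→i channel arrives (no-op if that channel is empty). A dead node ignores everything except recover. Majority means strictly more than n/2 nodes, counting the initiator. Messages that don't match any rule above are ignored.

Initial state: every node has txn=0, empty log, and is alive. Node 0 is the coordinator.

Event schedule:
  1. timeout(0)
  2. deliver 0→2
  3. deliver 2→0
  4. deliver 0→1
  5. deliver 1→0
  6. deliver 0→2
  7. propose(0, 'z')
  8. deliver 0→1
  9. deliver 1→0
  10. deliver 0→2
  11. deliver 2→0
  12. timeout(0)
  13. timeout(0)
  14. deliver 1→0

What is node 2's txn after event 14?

1. timeout(0):  <0:coor t1 ->
2. deliver 0→2:  <2:part t1 ->
3. deliver 2→0:  nop
4. deliver 0→1:  <1:part t1 ->
5. deliver 1→0:  <0:coor t1 T1>
6. deliver 0→2:  <2:part t1 T1>
7. propose(0,'z'):  <0:coor t2 T1>
8. deliver 0→1:  <1:part t1 T1>
9. deliver 1→0:  nop
10. deliver 0→2:  <2:part t2 T1>
11. deliver 2→0:  nop
12. timeout(0):  <0:coor t3 T1>
13. timeout(0):  <0:coor t4 T1>
14. deliver 1→0:  nop

2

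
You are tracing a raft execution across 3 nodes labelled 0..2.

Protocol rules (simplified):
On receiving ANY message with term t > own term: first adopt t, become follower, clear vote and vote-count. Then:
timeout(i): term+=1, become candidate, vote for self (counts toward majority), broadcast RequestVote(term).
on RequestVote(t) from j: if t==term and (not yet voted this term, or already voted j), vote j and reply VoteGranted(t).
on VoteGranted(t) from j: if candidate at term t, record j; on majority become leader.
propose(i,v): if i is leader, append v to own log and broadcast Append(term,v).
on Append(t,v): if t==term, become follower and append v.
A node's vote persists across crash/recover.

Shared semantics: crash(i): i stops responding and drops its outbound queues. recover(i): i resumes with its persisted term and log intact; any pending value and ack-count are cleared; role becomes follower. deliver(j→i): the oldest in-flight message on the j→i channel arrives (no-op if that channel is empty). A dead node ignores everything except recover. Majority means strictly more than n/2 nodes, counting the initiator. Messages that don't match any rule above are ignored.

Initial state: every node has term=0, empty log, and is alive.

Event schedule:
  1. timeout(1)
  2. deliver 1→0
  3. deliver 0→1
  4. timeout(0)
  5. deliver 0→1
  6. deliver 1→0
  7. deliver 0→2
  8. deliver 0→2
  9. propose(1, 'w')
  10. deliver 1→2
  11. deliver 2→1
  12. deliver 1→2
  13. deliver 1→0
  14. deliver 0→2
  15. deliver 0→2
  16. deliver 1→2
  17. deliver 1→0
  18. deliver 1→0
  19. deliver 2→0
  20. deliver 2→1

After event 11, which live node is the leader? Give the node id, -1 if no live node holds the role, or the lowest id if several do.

0

[1] timeout(1) → N1(cand t1 [-])
[2] deliver 1→0 → N0(foll t1 [-])
[3] deliver 0→1 → N1(lead t1 [-])
[4] timeout(0) → N0(cand t2 [-])
[5] deliver 0→1 → N1(foll t2 [-])
[6] deliver 1→0 → N0(lead t2 [-])
[7] deliver 0→2 → N2(foll t2 [-])
[8] deliver 0→2 → ∅
[9] propose(1,'w') → ∅
[10] deliver 1→2 → ∅
[11] deliver 2→1 → ∅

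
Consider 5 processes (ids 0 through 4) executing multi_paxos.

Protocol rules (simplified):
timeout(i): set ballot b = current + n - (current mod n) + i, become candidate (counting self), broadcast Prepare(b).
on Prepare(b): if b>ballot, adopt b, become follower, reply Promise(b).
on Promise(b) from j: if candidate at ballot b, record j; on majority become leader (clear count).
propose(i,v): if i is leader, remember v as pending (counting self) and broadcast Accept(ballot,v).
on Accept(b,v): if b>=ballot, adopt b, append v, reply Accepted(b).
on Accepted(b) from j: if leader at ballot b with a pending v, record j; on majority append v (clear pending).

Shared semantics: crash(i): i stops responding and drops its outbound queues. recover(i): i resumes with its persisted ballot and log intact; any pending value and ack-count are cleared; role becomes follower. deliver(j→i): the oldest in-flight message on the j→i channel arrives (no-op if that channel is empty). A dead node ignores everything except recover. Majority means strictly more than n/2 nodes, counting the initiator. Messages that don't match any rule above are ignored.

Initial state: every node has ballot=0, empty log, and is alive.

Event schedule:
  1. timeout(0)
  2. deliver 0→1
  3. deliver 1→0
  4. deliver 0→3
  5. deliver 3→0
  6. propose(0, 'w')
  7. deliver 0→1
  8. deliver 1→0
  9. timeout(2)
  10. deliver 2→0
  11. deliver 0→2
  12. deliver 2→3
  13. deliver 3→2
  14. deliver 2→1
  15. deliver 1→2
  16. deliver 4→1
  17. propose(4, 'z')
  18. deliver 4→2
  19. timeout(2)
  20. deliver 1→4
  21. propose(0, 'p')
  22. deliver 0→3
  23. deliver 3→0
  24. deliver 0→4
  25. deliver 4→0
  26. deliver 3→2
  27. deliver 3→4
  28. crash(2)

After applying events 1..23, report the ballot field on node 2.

e1 timeout(0): 0[cand,b=5,-]
e2 deliver 0→1: 1[foll,b=5,-]
e3 deliver 1→0: ·
e4 deliver 0→3: 3[foll,b=5,-]
e5 deliver 3→0: 0[lead,b=5,-]
e6 propose(0,'w'): ·
e7 deliver 0→1: 1[foll,b=5,w]
e8 deliver 1→0: ·
e9 timeout(2): 2[cand,b=7,-]
e10 deliver 2→0: 0[foll,b=7,-]
e11 deliver 0→2: ·
e12 deliver 2→3: 3[foll,b=7,-]
e13 deliver 3→2: ·
e14 deliver 2→1: 1[foll,b=7,w]
e15 deliver 1→2: 2[lead,b=7,-]
e16 deliver 4→1: ·
e17 propose(4,'z'): ·
e18 deliver 4→2: ·
e19 timeout(2): 2[cand,b=12,-]
e20 deliver 1→4: ·
e21 propose(0,'p'): ·
e22 deliver 0→3: ·
e23 deliver 3→0: ·

12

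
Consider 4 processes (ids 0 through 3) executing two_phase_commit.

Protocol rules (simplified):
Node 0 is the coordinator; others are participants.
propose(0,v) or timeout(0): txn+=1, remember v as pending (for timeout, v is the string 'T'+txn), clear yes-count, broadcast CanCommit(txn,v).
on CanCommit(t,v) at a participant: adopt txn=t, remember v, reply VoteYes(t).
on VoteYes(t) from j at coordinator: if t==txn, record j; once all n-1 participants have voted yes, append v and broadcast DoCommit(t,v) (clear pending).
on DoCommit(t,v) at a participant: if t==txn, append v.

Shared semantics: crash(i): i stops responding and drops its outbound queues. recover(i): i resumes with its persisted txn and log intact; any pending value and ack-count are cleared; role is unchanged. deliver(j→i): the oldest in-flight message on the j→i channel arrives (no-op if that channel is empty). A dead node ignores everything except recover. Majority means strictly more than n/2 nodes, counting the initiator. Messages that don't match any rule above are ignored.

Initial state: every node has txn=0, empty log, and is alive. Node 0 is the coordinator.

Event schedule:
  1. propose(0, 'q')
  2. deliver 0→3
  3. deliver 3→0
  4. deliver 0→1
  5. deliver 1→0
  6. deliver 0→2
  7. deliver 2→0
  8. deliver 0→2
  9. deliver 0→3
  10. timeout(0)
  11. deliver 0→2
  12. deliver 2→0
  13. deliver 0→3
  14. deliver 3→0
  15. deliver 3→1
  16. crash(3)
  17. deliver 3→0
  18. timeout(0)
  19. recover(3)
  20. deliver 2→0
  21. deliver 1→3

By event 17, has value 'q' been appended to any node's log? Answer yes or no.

yes

[1] propose(0,'q') → N0(coor t1 [-])
[2] deliver 0→3 → N3(part t1 [-])
[3] deliver 3→0 → ∅
[4] deliver 0→1 → N1(part t1 [-])
[5] deliver 1→0 → ∅
[6] deliver 0→2 → N2(part t1 [-])
[7] deliver 2→0 → N0(coor t1 [q])
[8] deliver 0→2 → N2(part t1 [q])
[9] deliver 0→3 → N3(part t1 [q])
[10] timeout(0) → N0(coor t2 [q])
[11] deliver 0→2 → N2(part t2 [q])
[12] deliver 2→0 → ∅
[13] deliver 0→3 → N3(part t2 [q])
[14] deliver 3→0 → ∅
[15] deliver 3→1 → ∅
[16] crash(3) → N3(✗part t2 [q])
[17] deliver 3→0 → ∅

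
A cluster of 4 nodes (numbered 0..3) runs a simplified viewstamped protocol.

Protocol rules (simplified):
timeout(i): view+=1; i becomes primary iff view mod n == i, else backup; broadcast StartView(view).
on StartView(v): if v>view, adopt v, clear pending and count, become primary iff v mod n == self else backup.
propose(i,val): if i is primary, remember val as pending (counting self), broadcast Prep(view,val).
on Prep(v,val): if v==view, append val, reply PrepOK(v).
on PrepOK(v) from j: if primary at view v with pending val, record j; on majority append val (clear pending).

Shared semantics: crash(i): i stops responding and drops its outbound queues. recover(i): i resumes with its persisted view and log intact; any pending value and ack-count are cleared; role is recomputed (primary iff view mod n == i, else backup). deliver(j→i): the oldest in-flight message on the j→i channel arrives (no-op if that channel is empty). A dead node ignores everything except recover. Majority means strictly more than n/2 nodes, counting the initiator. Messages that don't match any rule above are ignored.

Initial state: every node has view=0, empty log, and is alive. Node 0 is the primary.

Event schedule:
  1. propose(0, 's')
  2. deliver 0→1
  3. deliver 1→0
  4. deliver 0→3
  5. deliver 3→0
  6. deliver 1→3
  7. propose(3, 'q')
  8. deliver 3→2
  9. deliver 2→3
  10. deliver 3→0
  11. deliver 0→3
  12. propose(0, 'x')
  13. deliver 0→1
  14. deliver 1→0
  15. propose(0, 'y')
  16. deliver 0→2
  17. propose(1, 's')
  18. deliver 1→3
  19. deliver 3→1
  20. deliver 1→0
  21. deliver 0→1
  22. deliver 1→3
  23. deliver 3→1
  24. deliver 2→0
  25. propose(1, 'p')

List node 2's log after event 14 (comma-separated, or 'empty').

empty

e1 propose(0,'s'): ·
e2 deliver 0→1: 1[back,v=0,s]
e3 deliver 1→0: ·
e4 deliver 0→3: 3[back,v=0,s]
e5 deliver 3→0: 0[prim,v=0,s]
e6 deliver 1→3: ·
e7 propose(3,'q'): ·
e8 deliver 3→2: ·
e9 deliver 2→3: ·
e10 deliver 3→0: ·
e11 deliver 0→3: ·
e12 propose(0,'x'): ·
e13 deliver 0→1: 1[back,v=0,s,x]
e14 deliver 1→0: ·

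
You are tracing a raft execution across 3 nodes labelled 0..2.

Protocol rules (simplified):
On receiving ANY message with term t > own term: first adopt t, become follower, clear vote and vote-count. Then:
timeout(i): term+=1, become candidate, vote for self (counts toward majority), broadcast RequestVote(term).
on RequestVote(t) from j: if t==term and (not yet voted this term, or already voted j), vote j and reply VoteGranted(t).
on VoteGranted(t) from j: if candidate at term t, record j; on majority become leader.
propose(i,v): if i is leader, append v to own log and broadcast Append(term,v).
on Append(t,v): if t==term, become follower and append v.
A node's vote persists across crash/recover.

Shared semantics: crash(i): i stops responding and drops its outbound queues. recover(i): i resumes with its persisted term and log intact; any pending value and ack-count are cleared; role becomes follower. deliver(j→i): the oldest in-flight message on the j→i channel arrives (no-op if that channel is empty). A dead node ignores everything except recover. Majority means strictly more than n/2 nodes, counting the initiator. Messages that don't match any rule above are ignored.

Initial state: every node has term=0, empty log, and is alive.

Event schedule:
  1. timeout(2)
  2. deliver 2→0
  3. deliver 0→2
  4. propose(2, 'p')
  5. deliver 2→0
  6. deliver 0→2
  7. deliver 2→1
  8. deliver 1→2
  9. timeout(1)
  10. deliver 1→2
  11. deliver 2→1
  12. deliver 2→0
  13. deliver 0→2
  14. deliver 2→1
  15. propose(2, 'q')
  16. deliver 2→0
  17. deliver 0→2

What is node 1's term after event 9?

1. timeout(2):  <2:cand t1 ->
2. deliver 2→0:  <0:foll t1 ->
3. deliver 0→2:  <2:lead t1 ->
4. propose(2,'p'):  <2:lead t1 p>
5. deliver 2→0:  <0:foll t1 p>
6. deliver 0→2:  nop
7. deliver 2→1:  <1:foll t1 ->
8. deliver 1→2:  nop
9. timeout(1):  <1:cand t2 ->

2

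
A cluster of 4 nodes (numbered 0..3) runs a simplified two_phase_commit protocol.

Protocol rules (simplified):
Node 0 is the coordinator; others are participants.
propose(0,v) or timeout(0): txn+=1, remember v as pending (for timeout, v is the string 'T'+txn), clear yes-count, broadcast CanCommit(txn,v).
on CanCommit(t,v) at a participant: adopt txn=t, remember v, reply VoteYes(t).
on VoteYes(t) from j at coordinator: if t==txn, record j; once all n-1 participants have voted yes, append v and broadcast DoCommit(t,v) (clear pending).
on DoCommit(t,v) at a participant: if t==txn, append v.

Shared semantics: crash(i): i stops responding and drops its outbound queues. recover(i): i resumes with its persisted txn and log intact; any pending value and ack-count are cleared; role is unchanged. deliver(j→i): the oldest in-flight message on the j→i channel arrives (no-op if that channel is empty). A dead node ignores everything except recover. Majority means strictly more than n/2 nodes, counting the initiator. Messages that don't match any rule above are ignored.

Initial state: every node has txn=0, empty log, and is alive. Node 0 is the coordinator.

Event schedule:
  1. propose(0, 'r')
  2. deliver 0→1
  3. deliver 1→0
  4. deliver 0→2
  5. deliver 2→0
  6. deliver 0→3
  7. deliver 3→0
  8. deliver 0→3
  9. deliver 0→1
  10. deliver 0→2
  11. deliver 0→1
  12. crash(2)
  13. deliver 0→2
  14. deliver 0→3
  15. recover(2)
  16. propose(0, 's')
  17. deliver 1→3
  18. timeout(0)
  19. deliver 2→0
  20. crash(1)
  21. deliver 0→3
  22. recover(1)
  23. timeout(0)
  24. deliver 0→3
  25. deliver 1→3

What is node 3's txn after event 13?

e1 propose(0,'r'): 0[coor,t=1,-]
e2 deliver 0→1: 1[part,t=1,-]
e3 deliver 1→0: ·
e4 deliver 0→2: 2[part,t=1,-]
e5 deliver 2→0: ·
e6 deliver 0→3: 3[part,t=1,-]
e7 deliver 3→0: 0[coor,t=1,r]
e8 deliver 0→3: 3[part,t=1,r]
e9 deliver 0→1: 1[part,t=1,r]
e10 deliver 0→2: 2[part,t=1,r]
e11 deliver 0→1: ·
e12 crash(2): 2[✗part,t=1,r]
e13 deliver 0→2: ·

1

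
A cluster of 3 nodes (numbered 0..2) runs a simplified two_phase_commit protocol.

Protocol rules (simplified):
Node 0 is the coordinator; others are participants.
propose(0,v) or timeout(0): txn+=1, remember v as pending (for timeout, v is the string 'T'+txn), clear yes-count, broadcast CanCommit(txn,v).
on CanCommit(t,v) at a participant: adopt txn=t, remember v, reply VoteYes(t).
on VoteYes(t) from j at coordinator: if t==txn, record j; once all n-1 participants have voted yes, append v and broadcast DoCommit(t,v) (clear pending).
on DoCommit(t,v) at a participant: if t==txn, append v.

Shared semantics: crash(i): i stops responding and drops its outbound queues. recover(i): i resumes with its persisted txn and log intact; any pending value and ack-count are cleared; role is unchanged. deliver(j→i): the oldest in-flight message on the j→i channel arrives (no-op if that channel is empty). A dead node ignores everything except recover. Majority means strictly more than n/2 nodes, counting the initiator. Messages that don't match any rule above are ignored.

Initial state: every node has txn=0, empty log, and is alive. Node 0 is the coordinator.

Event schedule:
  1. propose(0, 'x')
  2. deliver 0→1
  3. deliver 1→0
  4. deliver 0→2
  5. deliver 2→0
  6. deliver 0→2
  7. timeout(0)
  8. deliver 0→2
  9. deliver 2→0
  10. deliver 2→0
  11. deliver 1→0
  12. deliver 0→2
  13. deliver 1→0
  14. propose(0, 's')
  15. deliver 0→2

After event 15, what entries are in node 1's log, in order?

1. propose(0,'x'):  <0:coor t1 ->
2. deliver 0→1:  <1:part t1 ->
3. deliver 1→0:  nop
4. deliver 0→2:  <2:part t1 ->
5. deliver 2→0:  <0:coor t1 x>
6. deliver 0→2:  <2:part t1 x>
7. timeout(0):  <0:coor t2 x>
8. deliver 0→2:  <2:part t2 x>
9. deliver 2→0:  nop
10. deliver 2→0:  nop
11. deliver 1→0:  nop
12. deliver 0→2:  nop
13. deliver 1→0:  nop
14. propose(0,'s'):  <0:coor t3 x>
15. deliver 0→2:  <2:part t3 x>

empty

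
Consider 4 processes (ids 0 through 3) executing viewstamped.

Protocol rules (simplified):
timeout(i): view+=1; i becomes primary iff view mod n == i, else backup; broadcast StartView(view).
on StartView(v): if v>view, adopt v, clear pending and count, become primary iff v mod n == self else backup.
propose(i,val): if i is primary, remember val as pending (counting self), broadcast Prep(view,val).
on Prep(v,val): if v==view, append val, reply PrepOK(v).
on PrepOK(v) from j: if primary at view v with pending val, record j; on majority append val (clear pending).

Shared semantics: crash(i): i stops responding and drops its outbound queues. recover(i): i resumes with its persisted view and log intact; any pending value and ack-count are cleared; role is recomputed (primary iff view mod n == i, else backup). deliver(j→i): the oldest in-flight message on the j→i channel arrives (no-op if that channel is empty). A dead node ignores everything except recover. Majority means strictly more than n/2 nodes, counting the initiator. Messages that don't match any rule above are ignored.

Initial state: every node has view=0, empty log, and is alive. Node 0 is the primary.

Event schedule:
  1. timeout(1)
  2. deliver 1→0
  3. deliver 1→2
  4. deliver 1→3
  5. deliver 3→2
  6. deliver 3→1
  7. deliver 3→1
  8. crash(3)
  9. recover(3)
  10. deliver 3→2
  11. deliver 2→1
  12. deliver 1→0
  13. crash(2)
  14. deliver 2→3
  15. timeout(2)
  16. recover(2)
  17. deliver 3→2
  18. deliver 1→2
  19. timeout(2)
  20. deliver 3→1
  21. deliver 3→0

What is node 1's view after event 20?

e1 timeout(1): 1[prim,v=1,-]
e2 deliver 1→0: 0[back,v=1,-]
e3 deliver 1→2: 2[back,v=1,-]
e4 deliver 1→3: 3[back,v=1,-]
e5 deliver 3→2: ·
e6 deliver 3→1: ·
e7 deliver 3→1: ·
e8 crash(3): 3[✗back,v=1,-]
e9 recover(3): 3[back,v=1,-]
e10 deliver 3→2: ·
e11 deliver 2→1: ·
e12 deliver 1→0: ·
e13 crash(2): 2[✗back,v=1,-]
e14 deliver 2→3: ·
e15 timeout(2): ·
e16 recover(2): 2[back,v=1,-]
e17 deliver 3→2: ·
e18 deliver 1→2: ·
e19 timeout(2): 2[prim,v=2,-]
e20 deliver 3→1: ·

1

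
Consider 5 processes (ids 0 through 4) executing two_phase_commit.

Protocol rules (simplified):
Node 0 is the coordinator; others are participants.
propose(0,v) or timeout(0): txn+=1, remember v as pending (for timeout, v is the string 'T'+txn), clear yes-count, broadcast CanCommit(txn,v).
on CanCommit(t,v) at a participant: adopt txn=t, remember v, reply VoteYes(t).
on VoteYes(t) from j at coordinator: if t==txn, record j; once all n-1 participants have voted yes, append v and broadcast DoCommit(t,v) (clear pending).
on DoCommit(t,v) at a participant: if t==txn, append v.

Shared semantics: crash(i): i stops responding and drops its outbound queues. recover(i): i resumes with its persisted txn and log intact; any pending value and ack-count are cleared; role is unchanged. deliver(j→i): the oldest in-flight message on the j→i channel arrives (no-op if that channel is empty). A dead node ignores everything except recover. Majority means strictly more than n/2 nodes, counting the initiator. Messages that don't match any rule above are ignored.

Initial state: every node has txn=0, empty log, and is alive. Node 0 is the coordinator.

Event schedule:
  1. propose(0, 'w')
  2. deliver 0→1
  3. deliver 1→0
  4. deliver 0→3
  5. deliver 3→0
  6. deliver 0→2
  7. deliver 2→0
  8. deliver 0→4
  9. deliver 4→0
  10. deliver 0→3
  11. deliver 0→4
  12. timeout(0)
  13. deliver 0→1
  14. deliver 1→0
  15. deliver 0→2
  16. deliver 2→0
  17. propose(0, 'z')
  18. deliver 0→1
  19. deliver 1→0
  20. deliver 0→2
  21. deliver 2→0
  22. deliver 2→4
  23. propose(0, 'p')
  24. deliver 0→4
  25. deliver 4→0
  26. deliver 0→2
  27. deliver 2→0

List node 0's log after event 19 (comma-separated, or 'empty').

w

[1] propose(0,'w') → N0(coor t1 [-])
[2] deliver 0→1 → N1(part t1 [-])
[3] deliver 1→0 → ∅
[4] deliver 0→3 → N3(part t1 [-])
[5] deliver 3→0 → ∅
[6] deliver 0→2 → N2(part t1 [-])
[7] deliver 2→0 → ∅
[8] deliver 0→4 → N4(part t1 [-])
[9] deliver 4→0 → N0(coor t1 [w])
[10] deliver 0→3 → N3(part t1 [w])
[11] deliver 0→4 → N4(part t1 [w])
[12] timeout(0) → N0(coor t2 [w])
[13] deliver 0→1 → N1(part t1 [w])
[14] deliver 1→0 → ∅
[15] deliver 0→2 → N2(part t1 [w])
[16] deliver 2→0 → ∅
[17] propose(0,'z') → N0(coor t3 [w])
[18] deliver 0→1 → N1(part t2 [w])
[19] deliver 1→0 → ∅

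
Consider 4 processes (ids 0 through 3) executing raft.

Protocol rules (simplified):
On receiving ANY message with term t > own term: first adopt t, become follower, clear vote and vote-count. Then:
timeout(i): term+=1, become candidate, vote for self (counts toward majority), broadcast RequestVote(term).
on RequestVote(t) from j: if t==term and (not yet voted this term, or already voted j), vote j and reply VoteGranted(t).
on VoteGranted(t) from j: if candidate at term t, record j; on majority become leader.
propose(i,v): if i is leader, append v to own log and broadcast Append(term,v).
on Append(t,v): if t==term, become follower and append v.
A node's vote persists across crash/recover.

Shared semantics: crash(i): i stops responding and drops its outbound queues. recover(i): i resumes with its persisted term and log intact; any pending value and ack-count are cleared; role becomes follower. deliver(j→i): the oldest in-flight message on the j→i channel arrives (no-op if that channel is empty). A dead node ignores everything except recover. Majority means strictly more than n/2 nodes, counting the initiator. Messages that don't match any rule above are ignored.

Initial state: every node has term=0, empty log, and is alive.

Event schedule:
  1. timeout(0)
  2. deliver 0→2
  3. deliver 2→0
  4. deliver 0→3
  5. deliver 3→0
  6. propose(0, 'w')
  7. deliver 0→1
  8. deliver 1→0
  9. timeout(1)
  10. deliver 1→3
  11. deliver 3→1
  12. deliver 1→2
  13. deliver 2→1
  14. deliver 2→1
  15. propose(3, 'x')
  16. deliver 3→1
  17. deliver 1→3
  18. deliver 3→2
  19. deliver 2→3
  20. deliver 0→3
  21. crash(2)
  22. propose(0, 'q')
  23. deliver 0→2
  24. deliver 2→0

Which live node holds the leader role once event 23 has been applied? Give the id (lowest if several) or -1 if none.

1. timeout(0):  <0:cand t1 ->
2. deliver 0→2:  <2:foll t1 ->
3. deliver 2→0:  nop
4. deliver 0→3:  <3:foll t1 ->
5. deliver 3→0:  <0:lead t1 ->
6. propose(0,'w'):  <0:lead t1 w>
7. deliver 0→1:  <1:foll t1 ->
8. deliver 1→0:  nop
9. timeout(1):  <1:cand t2 ->
10. deliver 1→3:  <3:foll t2 ->
11. deliver 3→1:  nop
12. deliver 1→2:  <2:foll t2 ->
13. deliver 2→1:  <1:lead t2 ->
14. deliver 2→1:  nop
15. propose(3,'x'):  nop
16. deliver 3→1:  nop
17. deliver 1→3:  nop
18. deliver 3→2:  nop
19. deliver 2→3:  nop
20. deliver 0→3:  nop
21. crash(2):  <2:✗foll t2 ->
22. propose(0,'q'):  <0:lead t1 w,q>
23. deliver 0→2:  nop

0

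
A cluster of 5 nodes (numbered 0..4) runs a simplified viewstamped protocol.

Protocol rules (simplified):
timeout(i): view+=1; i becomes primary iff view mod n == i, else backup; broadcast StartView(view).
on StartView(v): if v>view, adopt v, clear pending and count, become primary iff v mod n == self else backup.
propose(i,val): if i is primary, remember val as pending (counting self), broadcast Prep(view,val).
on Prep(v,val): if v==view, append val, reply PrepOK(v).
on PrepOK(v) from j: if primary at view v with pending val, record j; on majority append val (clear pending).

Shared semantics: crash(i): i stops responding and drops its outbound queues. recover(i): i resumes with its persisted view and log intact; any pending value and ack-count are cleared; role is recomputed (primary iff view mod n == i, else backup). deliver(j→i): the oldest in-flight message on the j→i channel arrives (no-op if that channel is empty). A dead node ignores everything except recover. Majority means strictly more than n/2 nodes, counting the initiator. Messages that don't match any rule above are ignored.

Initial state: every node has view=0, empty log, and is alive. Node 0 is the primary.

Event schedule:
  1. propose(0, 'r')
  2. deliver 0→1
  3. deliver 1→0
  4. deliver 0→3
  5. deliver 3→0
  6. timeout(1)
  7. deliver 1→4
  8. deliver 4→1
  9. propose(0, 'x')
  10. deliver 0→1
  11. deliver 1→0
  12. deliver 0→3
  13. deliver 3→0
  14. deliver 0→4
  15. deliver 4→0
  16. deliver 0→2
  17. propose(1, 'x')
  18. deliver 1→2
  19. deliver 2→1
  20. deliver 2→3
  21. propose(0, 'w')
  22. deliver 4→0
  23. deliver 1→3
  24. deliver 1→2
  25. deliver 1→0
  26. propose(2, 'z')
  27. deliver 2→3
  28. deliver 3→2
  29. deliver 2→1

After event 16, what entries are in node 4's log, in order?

after 1 — propose(0,'r'): ·
after 2 — deliver 0→1: n1:back/v0/[r]
after 3 — deliver 1→0: ·
after 4 — deliver 0→3: n3:back/v0/[r]
after 5 — deliver 3→0: n0:prim/v0/[r]
after 6 — timeout(1): n1:prim/v1/[r]
after 7 — deliver 1→4: n4:back/v1/[-]
after 8 — deliver 4→1: ·
after 9 — propose(0,'x'): ·
after 10 — deliver 0→1: ·
after 11 — deliver 1→0: n0:back/v1/[r]
after 12 — deliver 0→3: n3:back/v0/[r,x]
after 13 — deliver 3→0: ·
after 14 — deliver 0→4: ·
after 15 — deliver 4→0: ·
after 16 — deliver 0→2: n2:back/v0/[r]

empty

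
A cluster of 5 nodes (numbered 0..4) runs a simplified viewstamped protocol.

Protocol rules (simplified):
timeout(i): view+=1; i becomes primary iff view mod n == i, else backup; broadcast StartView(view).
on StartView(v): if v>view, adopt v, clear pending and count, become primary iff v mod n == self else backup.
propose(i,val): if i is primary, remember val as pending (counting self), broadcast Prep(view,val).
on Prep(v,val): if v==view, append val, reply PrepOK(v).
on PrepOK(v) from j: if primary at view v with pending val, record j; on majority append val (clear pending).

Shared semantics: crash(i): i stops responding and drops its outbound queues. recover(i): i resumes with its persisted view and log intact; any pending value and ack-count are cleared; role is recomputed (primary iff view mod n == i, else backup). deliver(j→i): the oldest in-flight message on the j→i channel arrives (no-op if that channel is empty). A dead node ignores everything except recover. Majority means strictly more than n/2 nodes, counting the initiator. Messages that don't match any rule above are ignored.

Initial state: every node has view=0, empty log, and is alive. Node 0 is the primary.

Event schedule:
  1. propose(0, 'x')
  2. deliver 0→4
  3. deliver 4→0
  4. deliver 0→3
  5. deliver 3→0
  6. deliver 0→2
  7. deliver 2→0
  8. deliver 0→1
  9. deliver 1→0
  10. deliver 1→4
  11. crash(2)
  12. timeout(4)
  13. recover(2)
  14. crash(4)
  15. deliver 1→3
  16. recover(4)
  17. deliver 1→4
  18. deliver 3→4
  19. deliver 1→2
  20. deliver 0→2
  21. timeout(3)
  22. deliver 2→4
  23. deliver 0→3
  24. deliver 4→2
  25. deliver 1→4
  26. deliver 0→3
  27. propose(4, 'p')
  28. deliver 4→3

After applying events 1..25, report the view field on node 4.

1

step 1 propose(0,'x'): —
step 2 deliver 0→4: 4={back,v=0,log=x}
step 3 deliver 4→0: —
step 4 deliver 0→3: 3={back,v=0,log=x}
step 5 deliver 3→0: 0={prim,v=0,log=x}
step 6 deliver 0→2: 2={back,v=0,log=x}
step 7 deliver 2→0: —
step 8 deliver 0→1: 1={back,v=0,log=x}
step 9 deliver 1→0: —
step 10 deliver 1→4: —
step 11 crash(2): 2={✗back,v=0,log=x}
step 12 timeout(4): 4={back,v=1,log=x}
step 13 recover(2): 2={back,v=0,log=x}
step 14 crash(4): 4={✗back,v=1,log=x}
step 15 deliver 1→3: —
step 16 recover(4): 4={back,v=1,log=x}
step 17 deliver 1→4: —
step 18 deliver 3→4: —
step 19 deliver 1→2: —
step 20 deliver 0→2: —
step 21 timeout(3): 3={back,v=1,log=x}
step 22 deliver 2→4: —
step 23 deliver 0→3: —
step 24 deliver 4→2: —
step 25 deliver 1→4: —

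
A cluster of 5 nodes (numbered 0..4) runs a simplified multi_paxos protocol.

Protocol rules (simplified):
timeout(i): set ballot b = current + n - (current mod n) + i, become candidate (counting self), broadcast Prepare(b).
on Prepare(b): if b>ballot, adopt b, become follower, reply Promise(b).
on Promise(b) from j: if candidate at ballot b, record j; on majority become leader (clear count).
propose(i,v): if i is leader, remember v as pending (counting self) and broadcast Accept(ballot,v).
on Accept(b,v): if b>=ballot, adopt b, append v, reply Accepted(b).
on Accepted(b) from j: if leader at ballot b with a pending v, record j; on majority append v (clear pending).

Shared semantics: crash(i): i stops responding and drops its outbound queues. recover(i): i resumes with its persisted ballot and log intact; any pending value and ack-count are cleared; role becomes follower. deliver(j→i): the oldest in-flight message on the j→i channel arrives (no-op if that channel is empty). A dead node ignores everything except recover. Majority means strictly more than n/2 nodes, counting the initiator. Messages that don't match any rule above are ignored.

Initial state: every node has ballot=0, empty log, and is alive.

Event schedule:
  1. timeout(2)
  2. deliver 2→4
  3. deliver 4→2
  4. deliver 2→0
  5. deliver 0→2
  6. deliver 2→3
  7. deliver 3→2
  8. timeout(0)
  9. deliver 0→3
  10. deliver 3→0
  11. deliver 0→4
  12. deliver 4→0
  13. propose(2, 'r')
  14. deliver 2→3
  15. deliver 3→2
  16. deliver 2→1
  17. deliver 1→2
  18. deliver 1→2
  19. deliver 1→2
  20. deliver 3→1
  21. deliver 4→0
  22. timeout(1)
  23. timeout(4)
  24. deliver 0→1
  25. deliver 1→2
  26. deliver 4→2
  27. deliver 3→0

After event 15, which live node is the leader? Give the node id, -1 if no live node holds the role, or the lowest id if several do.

e1 timeout(2): 2[cand,b=7,-]
e2 deliver 2→4: 4[foll,b=7,-]
e3 deliver 4→2: ·
e4 deliver 2→0: 0[foll,b=7,-]
e5 deliver 0→2: 2[lead,b=7,-]
e6 deliver 2→3: 3[foll,b=7,-]
e7 deliver 3→2: ·
e8 timeout(0): 0[cand,b=10,-]
e9 deliver 0→3: 3[foll,b=10,-]
e10 deliver 3→0: ·
e11 deliver 0→4: 4[foll,b=10,-]
e12 deliver 4→0: 0[lead,b=10,-]
e13 propose(2,'r'): ·
e14 deliver 2→3: ·
e15 deliver 3→2: ·

0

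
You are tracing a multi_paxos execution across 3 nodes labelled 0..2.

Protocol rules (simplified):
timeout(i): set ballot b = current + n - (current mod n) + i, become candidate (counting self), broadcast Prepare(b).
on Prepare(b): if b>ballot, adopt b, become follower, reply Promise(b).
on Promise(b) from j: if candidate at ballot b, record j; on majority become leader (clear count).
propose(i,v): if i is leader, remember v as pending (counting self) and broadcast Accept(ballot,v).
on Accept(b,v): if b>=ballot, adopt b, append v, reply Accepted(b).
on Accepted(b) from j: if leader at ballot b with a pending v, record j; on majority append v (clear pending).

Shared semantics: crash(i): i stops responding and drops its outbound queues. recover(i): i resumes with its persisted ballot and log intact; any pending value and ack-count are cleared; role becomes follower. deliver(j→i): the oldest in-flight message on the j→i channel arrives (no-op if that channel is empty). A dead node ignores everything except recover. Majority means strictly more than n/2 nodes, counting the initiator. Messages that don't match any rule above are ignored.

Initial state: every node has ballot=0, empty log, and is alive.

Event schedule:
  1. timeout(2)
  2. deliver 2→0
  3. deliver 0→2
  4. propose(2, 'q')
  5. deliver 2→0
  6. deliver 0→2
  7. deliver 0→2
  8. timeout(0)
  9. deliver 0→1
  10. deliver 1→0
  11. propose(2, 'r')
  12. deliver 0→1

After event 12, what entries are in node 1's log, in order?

empty

[1] timeout(2) → N2(cand b5 [-])
[2] deliver 2→0 → N0(foll b5 [-])
[3] deliver 0→2 → N2(lead b5 [-])
[4] propose(2,'q') → ∅
[5] deliver 2→0 → N0(foll b5 [q])
[6] deliver 0→2 → N2(lead b5 [q])
[7] deliver 0→2 → ∅
[8] timeout(0) → N0(cand b6 [q])
[9] deliver 0→1 → N1(foll b6 [-])
[10] deliver 1→0 → N0(lead b6 [q])
[11] propose(2,'r') → ∅
[12] deliver 0→1 → ∅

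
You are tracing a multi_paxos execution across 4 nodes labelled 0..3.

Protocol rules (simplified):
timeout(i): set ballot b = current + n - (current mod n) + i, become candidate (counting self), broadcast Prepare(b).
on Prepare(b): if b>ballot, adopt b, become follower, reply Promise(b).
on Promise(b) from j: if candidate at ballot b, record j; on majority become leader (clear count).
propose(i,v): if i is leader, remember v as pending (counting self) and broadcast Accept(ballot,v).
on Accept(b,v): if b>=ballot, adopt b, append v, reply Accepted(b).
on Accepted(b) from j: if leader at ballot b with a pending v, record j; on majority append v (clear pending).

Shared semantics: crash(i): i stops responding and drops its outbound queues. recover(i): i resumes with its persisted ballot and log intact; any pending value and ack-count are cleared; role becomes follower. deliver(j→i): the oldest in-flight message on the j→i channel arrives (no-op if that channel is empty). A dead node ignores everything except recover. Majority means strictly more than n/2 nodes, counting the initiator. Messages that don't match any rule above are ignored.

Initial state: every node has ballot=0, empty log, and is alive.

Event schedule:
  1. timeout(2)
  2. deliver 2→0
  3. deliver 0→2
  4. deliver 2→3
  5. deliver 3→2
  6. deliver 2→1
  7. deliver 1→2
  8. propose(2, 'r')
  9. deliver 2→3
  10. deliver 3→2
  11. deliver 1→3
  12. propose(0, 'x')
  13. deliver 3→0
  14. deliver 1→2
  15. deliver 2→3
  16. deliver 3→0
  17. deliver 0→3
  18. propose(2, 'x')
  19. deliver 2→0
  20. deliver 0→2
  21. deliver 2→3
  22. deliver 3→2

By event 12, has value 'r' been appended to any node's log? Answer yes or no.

yes

1. timeout(2):  <2:cand b6 ->
2. deliver 2→0:  <0:foll b6 ->
3. deliver 0→2:  nop
4. deliver 2→3:  <3:foll b6 ->
5. deliver 3→2:  <2:lead b6 ->
6. deliver 2→1:  <1:foll b6 ->
7. deliver 1→2:  nop
8. propose(2,'r'):  nop
9. deliver 2→3:  <3:foll b6 r>
10. deliver 3→2:  nop
11. deliver 1→3:  nop
12. propose(0,'x'):  nop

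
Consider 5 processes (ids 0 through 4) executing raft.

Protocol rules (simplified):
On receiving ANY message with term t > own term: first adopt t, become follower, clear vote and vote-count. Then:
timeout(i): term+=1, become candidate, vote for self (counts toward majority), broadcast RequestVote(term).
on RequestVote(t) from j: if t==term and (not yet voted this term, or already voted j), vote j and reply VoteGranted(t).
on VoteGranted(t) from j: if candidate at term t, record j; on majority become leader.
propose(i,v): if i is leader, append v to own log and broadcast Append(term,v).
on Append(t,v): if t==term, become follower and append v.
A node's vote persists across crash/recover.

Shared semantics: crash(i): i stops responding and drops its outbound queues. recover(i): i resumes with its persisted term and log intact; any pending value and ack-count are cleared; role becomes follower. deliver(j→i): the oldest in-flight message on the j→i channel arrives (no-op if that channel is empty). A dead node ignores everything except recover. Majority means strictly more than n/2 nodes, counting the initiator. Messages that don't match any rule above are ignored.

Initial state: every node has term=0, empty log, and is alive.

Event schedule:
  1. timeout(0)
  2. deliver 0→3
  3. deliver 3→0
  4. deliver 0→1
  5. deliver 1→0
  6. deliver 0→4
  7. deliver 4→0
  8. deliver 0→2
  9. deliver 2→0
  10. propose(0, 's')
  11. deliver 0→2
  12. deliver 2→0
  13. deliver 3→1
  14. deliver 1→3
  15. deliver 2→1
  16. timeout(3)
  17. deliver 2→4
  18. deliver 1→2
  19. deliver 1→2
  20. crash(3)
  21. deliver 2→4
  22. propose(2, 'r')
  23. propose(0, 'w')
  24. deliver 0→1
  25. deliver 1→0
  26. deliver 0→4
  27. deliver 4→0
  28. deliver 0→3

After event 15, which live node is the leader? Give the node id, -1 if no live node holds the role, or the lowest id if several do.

0

[1] timeout(0) → N0(cand t1 [-])
[2] deliver 0→3 → N3(foll t1 [-])
[3] deliver 3→0 → ∅
[4] deliver 0→1 → N1(foll t1 [-])
[5] deliver 1→0 → N0(lead t1 [-])
[6] deliver 0→4 → N4(foll t1 [-])
[7] deliver 4→0 → ∅
[8] deliver 0→2 → N2(foll t1 [-])
[9] deliver 2→0 → ∅
[10] propose(0,'s') → N0(lead t1 [s])
[11] deliver 0→2 → N2(foll t1 [s])
[12] deliver 2→0 → ∅
[13] deliver 3→1 → ∅
[14] deliver 1→3 → ∅
[15] deliver 2→1 → ∅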